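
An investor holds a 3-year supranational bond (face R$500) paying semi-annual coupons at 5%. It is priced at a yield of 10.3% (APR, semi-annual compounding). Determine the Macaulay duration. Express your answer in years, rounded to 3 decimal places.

Periodic yield y = 0.0515. Discount each cash flow and weight by its period:
  t   CF        PV=CF/(1+0.0515)^t    t·PV
  1        12.50        11.8878        11.8878
  2        12.50        11.3055        22.6111
  3        12.50        10.7518        32.2555
  4        12.50        10.2252        40.9009
  5        12.50         9.7244        48.6221
  6       512.50       379.1737     2,275.0422
  Σ                    433.0685     2,431.3195
Price P = Σ PV = 433.0685.
Macaulay duration = Σ(t·PV) / P = 2,431.3195 / 433.0685 = 5.61417 half-year periods.
In years: 5.61417 / 2 = 2.80708 years.

2.807 years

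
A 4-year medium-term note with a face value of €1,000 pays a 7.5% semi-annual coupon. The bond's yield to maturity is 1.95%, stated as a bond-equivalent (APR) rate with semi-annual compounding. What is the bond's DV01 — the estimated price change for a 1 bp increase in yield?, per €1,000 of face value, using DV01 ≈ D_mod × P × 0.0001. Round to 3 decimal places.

€0.430

Periodic yield y = 0.00975.
  t   CF        PV=CF/(1+0.00975)^t    t·PV
  1        37.50        37.1379        37.1379
  2        37.50        36.7793        73.5586
  3        37.50        36.4242       109.2725
  4        37.50        36.0725       144.2899
  5        37.50        35.7242       178.6208
  6        37.50        35.3792       212.2752
  7        37.50        35.0376       245.2631
  8     1,037.50       960.0132     7,680.1057
  Σ                  1,212.5680     8,680.5238
P = 1,212.5680; D_Mac = 7.15879 half-year periods = 3.57940 yrs; D_mod = 3.54483 yrs.
DV01 ≈ 3.54483 × 1,212.5680 × 0.0001 = 0.429835.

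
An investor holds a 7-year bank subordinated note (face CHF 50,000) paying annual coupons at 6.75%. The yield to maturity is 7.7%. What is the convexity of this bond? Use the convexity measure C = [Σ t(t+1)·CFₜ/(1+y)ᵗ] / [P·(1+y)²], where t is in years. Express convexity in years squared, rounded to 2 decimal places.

37.12

With y = 0.077:
  t   CF        PV=CF/(1+0.077)^t    t·PV        t(t+1)·PV
  1     3,375.00     3,133.7047     3,133.7047       6,267.4095
  2     3,375.00     2,909.6608     5,819.3217      17,457.9651
  3     3,375.00     2,701.6350     8,104.9049      32,419.6195
  4     3,375.00     2,508.4819    10,033.9274      50,169.6371
  5     3,375.00     2,329.1382    11,645.6911      69,874.1464
  6     3,375.00     2,162.6167    12,975.7004      90,829.9025
  7    53,375.00    31,756.1588   222,293.1116   1,778,344.8925
  Σ                 47,501.3961   274,006.3617   2,045,363.5725
P = 47,501.3961.
Convexity = Σ t(t+1)·PV / [P·(1+y)²] = 2,045,363.5725 / (47,501.3961 × 1.159929) = 37.12212.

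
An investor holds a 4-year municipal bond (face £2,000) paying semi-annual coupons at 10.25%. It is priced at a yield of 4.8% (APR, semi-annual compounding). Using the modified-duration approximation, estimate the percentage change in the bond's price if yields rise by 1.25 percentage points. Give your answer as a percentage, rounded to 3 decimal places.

Periodic yield y = 0.024. Modified duration first:
  t   CF        PV=CF/(1+0.024)^t    t·PV
  1       102.50       100.0977       100.0977
  2       102.50        97.7516       195.5032
  3       102.50        95.4606       286.3817
  4       102.50        93.2232       372.8928
  5       102.50        91.0383       455.1914
  6       102.50        88.9046       533.4275
  7       102.50        86.8209       607.7461
  8     2,102.50     1,739.1472    13,913.1779
  Σ                  2,392.4440    16,464.4184
P = 2,392.4440; D_Mac = 6.88184 half-year periods = 3.44092 yrs; D_mod = 3.44092/(1+0.024) = 3.36027 yrs.
ΔP/P ≈ -D_mod · Δy = -3.36027 × (+0.0125) = -0.042003 = -4.2003%.

-4.200%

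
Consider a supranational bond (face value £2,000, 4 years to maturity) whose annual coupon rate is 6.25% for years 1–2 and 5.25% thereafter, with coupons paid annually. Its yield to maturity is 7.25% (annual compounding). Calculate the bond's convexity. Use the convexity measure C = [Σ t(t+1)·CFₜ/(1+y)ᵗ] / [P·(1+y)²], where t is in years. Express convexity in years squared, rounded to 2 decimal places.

15.42

With y = 0.0725:
  t   CF        PV=CF/(1+0.0725)^t    t·PV        t(t+1)·PV
  1       125.00       116.5501       116.5501         233.1002
  2       125.00       108.6714       217.3429         652.0286
  3       105.00        85.1133       255.3399       1,021.3595
  4     2,105.00     1,590.9733     6,363.8933      31,819.4664
  Σ                  1,901.3082     6,953.1262      33,725.9548
P = 1,901.3082.
Convexity = Σ t(t+1)·PV / [P·(1+y)²] = 33,725.9548 / (1,901.3082 × 1.150256) = 15.42116.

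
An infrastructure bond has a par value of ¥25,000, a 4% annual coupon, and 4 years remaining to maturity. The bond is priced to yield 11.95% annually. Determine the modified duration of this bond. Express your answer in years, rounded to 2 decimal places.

3.34 years

Periodic yield y = 0.1195. First find Macaulay duration:
  t   CF        PV=CF/(1+0.1195)^t    t·PV
  1     1,000.00       893.2559       893.2559
  2     1,000.00       797.9061     1,595.8123
  3     1,000.00       712.7344     2,138.2031
  4    26,000.00    16,553.0092    66,212.0368
  Σ                 18,956.9056    70,839.3081
P = 18,956.9056; Macaulay duration = 70,839.3081 / 18,956.9056 = 3.73686 years.
Modified duration = D_Mac / (1 + y) = 3.73686 / 1.1195 = 3.33797 years.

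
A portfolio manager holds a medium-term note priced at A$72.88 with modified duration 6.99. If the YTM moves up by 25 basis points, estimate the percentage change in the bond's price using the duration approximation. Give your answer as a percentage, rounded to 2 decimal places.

Duration approximation: ΔP/P ≈ -D_mod · Δy = -6.99 × (+0.0025) = -0.017475.
As a percentage: -1.7475%.

-1.75%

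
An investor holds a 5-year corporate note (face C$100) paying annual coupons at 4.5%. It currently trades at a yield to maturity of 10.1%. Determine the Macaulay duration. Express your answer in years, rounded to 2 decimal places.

Periodic yield y = 0.101. Discount each cash flow and weight by its year:
  t   CF        PV=CF/(1+0.101)^t    t·PV
  1         4.50         4.0872         4.0872
  2         4.50         3.7123         7.4245
  3         4.50         3.3717        10.1151
  4         4.50         3.0624        12.2496
  5       104.50        64.5921       322.9607
  Σ                     78.8257       356.8372
Price P = Σ PV = 78.8257.
Macaulay duration = Σ(t·PV) / P = 356.8372 / 78.8257 = 4.52691 years.

4.53 years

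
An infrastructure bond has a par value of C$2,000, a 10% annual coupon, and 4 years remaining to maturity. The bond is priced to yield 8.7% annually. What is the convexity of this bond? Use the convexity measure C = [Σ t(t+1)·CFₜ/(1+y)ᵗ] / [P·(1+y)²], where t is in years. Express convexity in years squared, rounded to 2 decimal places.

With y = 0.087:
  t   CF        PV=CF/(1+0.087)^t    t·PV        t(t+1)·PV
  1       200.00       183.9926       183.9926         367.9853
  2       200.00       169.2665       338.5329       1,015.5988
  3       200.00       155.7189       467.1567       1,868.6270
  4     2,200.00     1,575.8124     6,303.2495      31,516.2473
  Σ                  2,084.7904     7,292.9318      34,768.4583
P = 2,084.7904.
Convexity = Σ t(t+1)·PV / [P·(1+y)²] = 34,768.4583 / (2,084.7904 × 1.181569) = 14.11445.

14.11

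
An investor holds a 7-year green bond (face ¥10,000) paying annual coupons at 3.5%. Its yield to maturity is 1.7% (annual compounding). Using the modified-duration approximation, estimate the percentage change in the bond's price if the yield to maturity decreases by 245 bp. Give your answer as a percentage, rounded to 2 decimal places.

+15.35%

Periodic yield y = 0.017. Modified duration first:
  t   CF        PV=CF/(1+0.017)^t    t·PV
  1       350.00       344.1495       344.1495
  2       350.00       338.3967       676.7934
  3       350.00       332.7401       998.2204
  4       350.00       327.1781     1,308.7124
  5       350.00       321.7091     1,608.5453
  6       350.00       316.3314     1,897.9885
  7    10,350.00     9,198.0058    64,386.0406
  Σ                 11,178.5107    71,220.4501
P = 11,178.5107; D_Mac = 6.37119 yrs; D_mod = 6.37119/(1+0.017) = 6.26469 yrs.
ΔP/P ≈ -D_mod · Δy = -6.26469 × (-0.0245) = +0.153485 = +15.3485%.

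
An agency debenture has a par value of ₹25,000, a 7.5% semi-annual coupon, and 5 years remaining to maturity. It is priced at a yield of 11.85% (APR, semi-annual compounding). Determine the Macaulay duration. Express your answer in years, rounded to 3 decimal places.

4.180 years

Periodic yield y = 0.05925. Discount each cash flow and weight by its period:
  t   CF        PV=CF/(1+0.05925)^t    t·PV
  1       937.50       885.0602       885.0602
  2       937.50       835.5536     1,671.1073
  3       937.50       788.8163     2,366.4488
  4       937.50       744.6932     2,978.7728
  5       937.50       703.0382     3,515.1909
  6       937.50       663.7132     3,982.2791
  7       937.50       626.5878     4,386.1149
  8       937.50       591.5392     4,732.3132
  9       937.50       558.4509     5,026.0584
  10   25,937.50    14,586.2411   145,862.4108
  Σ                 20,983.6937   175,405.7564
Price P = Σ PV = 20,983.6937.
Macaulay duration = Σ(t·PV) / P = 175,405.7564 / 20,983.6937 = 8.35915 half-year periods.
In years: 8.35915 / 2 = 4.17957 years.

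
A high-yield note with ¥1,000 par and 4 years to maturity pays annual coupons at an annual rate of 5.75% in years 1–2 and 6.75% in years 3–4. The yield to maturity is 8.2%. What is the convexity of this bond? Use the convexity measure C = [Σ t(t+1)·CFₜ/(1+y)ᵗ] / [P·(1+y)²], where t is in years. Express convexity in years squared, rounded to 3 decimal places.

With y = 0.082:
  t   CF        PV=CF/(1+0.082)^t    t·PV        t(t+1)·PV
  1        57.50        53.1423        53.1423         106.2847
  2        57.50        49.1149        98.2298         294.6894
  3        67.50        53.2871       159.8613         639.4451
  4     1,067.50       778.8590     3,115.4360      15,577.1799
  Σ                    934.4033     3,426.6694      16,617.5991
P = 934.4033.
Convexity = Σ t(t+1)·PV / [P·(1+y)²] = 16,617.5991 / (934.4033 × 1.170724) = 15.19076.

15.191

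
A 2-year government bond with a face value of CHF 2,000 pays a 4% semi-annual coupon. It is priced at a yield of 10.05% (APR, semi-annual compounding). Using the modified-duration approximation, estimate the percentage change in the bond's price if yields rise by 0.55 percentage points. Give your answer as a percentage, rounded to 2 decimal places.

-1.01%

Periodic yield y = 0.05025. Modified duration first:
  t   CF        PV=CF/(1+0.05025)^t    t·PV
  1        40.00        38.0862        38.0862
  2        40.00        36.2639        72.5278
  3        40.00        34.5288       103.5865
  4     2,040.00     1,676.7156     6,706.8624
  Σ                  1,785.5945     6,921.0629
P = 1,785.5945; D_Mac = 3.87606 half-year periods = 1.93803 yrs; D_mod = 1.93803/(1+0.05025) = 1.84530 yrs.
ΔP/P ≈ -D_mod · Δy = -1.84530 × (+0.0055) = -0.010149 = -1.0149%.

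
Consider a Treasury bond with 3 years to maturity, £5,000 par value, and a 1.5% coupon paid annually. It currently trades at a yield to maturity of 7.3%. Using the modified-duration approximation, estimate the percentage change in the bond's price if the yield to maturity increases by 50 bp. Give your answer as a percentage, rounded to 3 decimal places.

-1.375%

Periodic yield y = 0.073. Modified duration first:
  t   CF        PV=CF/(1+0.073)^t    t·PV
  1        75.00        69.8975        69.8975
  2        75.00        65.1421       130.2842
  3     5,075.00     4,108.0610    12,324.1829
  Σ                  4,243.1006    12,524.3646
P = 4,243.1006; D_Mac = 2.95170 yrs; D_mod = 2.95170/(1+0.073) = 2.75089 yrs.
ΔP/P ≈ -D_mod · Δy = -2.75089 × (+0.005) = -0.013754 = -1.3754%.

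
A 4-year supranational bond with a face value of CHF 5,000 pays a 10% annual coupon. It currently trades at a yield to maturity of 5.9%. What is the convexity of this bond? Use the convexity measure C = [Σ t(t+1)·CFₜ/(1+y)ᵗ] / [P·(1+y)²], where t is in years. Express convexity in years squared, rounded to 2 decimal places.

With y = 0.059:
  t   CF        PV=CF/(1+0.059)^t    t·PV        t(t+1)·PV
  1       500.00       472.1435       472.1435         944.2871
  2       500.00       445.8390       891.6781       2,675.0342
  3       500.00       421.0000     1,263.0001       5,052.0003
  4     5,500.00     4,372.9937    17,491.9747      87,459.8735
  Σ                  5,711.9763    20,118.7964      96,131.1950
P = 5,711.9763.
Convexity = Σ t(t+1)·PV / [P·(1+y)²] = 96,131.1950 / (5,711.9763 × 1.121481) = 15.00673.

15.01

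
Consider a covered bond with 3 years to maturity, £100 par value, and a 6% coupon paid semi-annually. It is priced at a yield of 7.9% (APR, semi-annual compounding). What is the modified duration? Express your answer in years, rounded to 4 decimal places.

Periodic yield y = 0.0395. First find Macaulay duration:
  t   CF        PV=CF/(1+0.0395)^t    t·PV
  1         3.00         2.8860         2.8860
  2         3.00         2.7763         5.5527
  3         3.00         2.6708         8.0125
  4         3.00         2.5694        10.2774
  5         3.00         2.4717        12.3586
  6       103.00        81.6376       489.8256
  Σ                     95.0119       528.9128
P = 95.0119; Macaulay duration = 528.9128 / 95.0119 = 5.56681 half-year periods = 2.78340 years.
Modified duration = D_Mac / (1 + y) = 2.78340 / 1.0395 = 2.67764 years.

2.6776 years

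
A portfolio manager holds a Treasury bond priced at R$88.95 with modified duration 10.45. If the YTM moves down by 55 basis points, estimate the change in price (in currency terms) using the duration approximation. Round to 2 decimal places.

Duration approximation: ΔP/P ≈ -D_mod · Δy = -10.45 × (-0.0055) = +0.057475.
ΔP ≈ 88.95 × (+0.057475) = +5.11240125.

+R$5.11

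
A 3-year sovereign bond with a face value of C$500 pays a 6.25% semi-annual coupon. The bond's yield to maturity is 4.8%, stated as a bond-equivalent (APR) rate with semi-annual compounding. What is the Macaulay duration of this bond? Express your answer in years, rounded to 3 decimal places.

2.787 years

Periodic yield y = 0.024. Discount each cash flow and weight by its period:
  t   CF        PV=CF/(1+0.024)^t    t·PV
  1       15.625        15.2588        15.2588
  2       15.625        14.9012        29.8023
  3       15.625        14.5519        43.6557
  4       15.625        14.2109        56.8434
  5       15.625        13.8778        69.3889
  6      515.625       447.2334     2,683.4004
  Σ                    520.0339     2,898.3496
Price P = Σ PV = 520.0339.
Macaulay duration = Σ(t·PV) / P = 2,898.3496 / 520.0339 = 5.57339 half-year periods.
In years: 5.57339 / 2 = 2.78669 years.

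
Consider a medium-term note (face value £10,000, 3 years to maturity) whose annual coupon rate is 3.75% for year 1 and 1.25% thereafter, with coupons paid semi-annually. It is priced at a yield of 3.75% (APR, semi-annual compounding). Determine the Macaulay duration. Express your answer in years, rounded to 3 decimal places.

2.896 years

Periodic yield y = 0.01875. Discount each cash flow and weight by its period:
  t   CF        PV=CF/(1+0.01875)^t    t·PV
  1       187.50       184.0491       184.0491
  2       187.50       180.6617       361.3233
  3        62.50        59.1122       177.3366
  4        62.50        58.0242       232.0970
  5        62.50        56.9563       284.7816
  6    10,062.50     9,001.1948    54,007.1691
  Σ                  9,539.9984    55,246.7567
Price P = Σ PV = 9,539.9984.
Macaulay duration = Σ(t·PV) / P = 55,246.7567 / 9,539.9984 = 5.79107 half-year periods.
In years: 5.79107 / 2 = 2.89553 years.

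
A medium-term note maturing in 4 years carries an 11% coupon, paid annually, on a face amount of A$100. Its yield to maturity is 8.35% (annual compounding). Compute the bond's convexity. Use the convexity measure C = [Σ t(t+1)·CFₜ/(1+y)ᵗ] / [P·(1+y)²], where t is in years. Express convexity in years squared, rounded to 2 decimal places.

With y = 0.0835:
  t   CF        PV=CF/(1+0.0835)^t    t·PV        t(t+1)·PV
  1        11.00        10.1523        10.1523          20.3046
  2        11.00         9.3699        18.7398          56.2194
  3        11.00         8.6478        25.9434         103.7737
  4       111.00        80.5392       322.1568       1,610.7840
  Σ                    108.7092       376.9923       1,791.0816
P = 108.7092.
Convexity = Σ t(t+1)·PV / [P·(1+y)²] = 1,791.0816 / (108.7092 × 1.173972) = 14.03432.

14.03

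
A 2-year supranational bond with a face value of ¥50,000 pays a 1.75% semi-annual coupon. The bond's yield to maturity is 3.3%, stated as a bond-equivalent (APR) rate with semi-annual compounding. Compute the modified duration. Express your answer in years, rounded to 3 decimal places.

Periodic yield y = 0.0165. First find Macaulay duration:
  t   CF        PV=CF/(1+0.0165)^t    t·PV
  1       437.50       430.3984       430.3984
  2       437.50       423.4121       846.8243
  3       437.50       416.5392     1,249.6177
  4    50,437.50    47,241.5371   188,966.1485
  Σ                 48,511.8869   191,492.9889
P = 48,511.8869; Macaulay duration = 191,492.9889 / 48,511.8869 = 3.94734 half-year periods = 1.97367 years.
Modified duration = D_Mac / (1 + y) = 1.97367 / 1.0165 = 1.94163 years.

1.942 years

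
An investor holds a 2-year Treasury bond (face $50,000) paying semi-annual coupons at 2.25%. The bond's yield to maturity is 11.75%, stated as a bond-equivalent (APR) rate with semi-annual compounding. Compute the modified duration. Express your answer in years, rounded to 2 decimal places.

1.85 years

Periodic yield y = 0.05875. First find Macaulay duration:
  t   CF        PV=CF/(1+0.05875)^t    t·PV
  1       562.50       531.2869       531.2869
  2       562.50       501.8058     1,003.6116
  3       562.50       473.9606     1,421.8819
  4    50,562.50    40,239.7103   160,958.8413
  Σ                 41,746.7636   163,915.6216
P = 41,746.7636; Macaulay duration = 163,915.6216 / 41,746.7636 = 3.92643 half-year periods = 1.96321 years.
Modified duration = D_Mac / (1 + y) = 1.96321 / 1.05875 = 1.85427 years.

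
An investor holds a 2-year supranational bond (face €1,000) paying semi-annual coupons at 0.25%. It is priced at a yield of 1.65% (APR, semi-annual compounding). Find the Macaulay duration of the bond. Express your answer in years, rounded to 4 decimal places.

Periodic yield y = 0.00825. Discount each cash flow and weight by its period:
  t   CF        PV=CF/(1+0.00825)^t    t·PV
  1         1.25         1.2398         1.2398
  2         1.25         1.2296         2.4593
  3         1.25         1.2196         3.6587
  4     1,001.25       968.8791     3,875.5166
  Σ                    972.5681     3,882.8743
Price P = Σ PV = 972.5681.
Macaulay duration = Σ(t·PV) / P = 3,882.8743 / 972.5681 = 3.99239 half-year periods.
In years: 3.99239 / 2 = 1.99620 years.

1.9962 years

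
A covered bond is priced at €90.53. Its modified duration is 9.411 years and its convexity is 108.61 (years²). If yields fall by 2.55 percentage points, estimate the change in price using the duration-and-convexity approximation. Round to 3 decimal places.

+€24.922

Duration effect: -D_mod·Δy = -9.411 × (-0.0255) = +0.2399805
Convexity effect: ½·C·(Δy)² = 0.5 × 108.61 × (-0.0255)² = +0.03531182625
ΔP/P ≈ +0.2399805 + 0.03531182625 = +0.27529232625
ΔP ≈ 90.53 × (+0.27529232625) = +24.9222142954125.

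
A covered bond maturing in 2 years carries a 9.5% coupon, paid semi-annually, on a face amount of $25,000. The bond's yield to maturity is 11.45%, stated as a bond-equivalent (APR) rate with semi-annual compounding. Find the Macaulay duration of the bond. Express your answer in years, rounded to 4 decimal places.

Periodic yield y = 0.05725. Discount each cash flow and weight by its period:
  t   CF        PV=CF/(1+0.05725)^t    t·PV
  1     1,187.50     1,123.1970     1,123.1970
  2     1,187.50     1,062.3760     2,124.7519
  3     1,187.50     1,004.8484     3,014.5451
  4    26,187.50    20,959.6133    83,838.4531
  Σ                 24,150.0346    90,100.9471
Price P = Σ PV = 24,150.0346.
Macaulay duration = Σ(t·PV) / P = 90,100.9471 / 24,150.0346 = 3.73088 half-year periods.
In years: 3.73088 / 2 = 1.86544 years.

1.8654 years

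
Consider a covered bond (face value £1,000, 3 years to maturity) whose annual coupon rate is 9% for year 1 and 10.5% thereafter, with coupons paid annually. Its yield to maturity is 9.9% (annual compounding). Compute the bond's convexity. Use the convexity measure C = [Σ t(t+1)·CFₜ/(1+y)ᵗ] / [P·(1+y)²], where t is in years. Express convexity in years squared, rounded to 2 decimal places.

With y = 0.099:
  t   CF        PV=CF/(1+0.099)^t    t·PV        t(t+1)·PV
  1        90.00        81.8926        81.8926         163.7853
  2       105.00        86.9349       173.8697         521.6091
  3     1,105.00       832.4712     2,497.4135       9,989.6540
  Σ                  1,001.2986     2,753.1758      10,675.0484
P = 1,001.2986.
Convexity = Σ t(t+1)·PV / [P·(1+y)²] = 10,675.0484 / (1,001.2986 × 1.207801) = 8.82695.

8.83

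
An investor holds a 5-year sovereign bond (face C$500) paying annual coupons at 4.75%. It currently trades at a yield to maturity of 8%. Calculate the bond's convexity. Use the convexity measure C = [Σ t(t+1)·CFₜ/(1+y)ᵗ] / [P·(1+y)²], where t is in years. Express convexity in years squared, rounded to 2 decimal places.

With y = 0.08:
  t   CF        PV=CF/(1+0.08)^t    t·PV        t(t+1)·PV
  1        23.75        21.9907        21.9907          43.9815
  2        23.75        20.3618        40.7236         122.1708
  3        23.75        18.8535        56.5605         226.2422
  4        23.75        17.4570        69.8278         349.1392
  5       523.75       356.4554     1,782.2772      10,693.6635
  Σ                    435.1185     1,971.3800      11,435.1971
P = 435.1185.
Convexity = Σ t(t+1)·PV / [P·(1+y)²] = 11,435.1971 / (435.1185 × 1.166400) = 22.53142.

22.53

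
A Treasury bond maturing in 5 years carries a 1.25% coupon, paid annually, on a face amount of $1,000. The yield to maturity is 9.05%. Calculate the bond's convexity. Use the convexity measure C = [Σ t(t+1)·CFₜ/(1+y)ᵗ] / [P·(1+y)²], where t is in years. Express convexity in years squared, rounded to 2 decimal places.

With y = 0.0905:
  t   CF        PV=CF/(1+0.0905)^t    t·PV        t(t+1)·PV
  1        12.50        11.4626        11.4626          22.9253
  2        12.50        10.5114        21.0227          63.0681
  3        12.50         9.6390        28.9171         115.6683
  4        12.50         8.8391        35.3563         176.7817
  5     1,012.50       656.5483     3,282.7415      19,696.4491
  Σ                    697.0004     3,379.5003      20,074.8924
P = 697.0004.
Convexity = Σ t(t+1)·PV / [P·(1+y)²] = 20,074.8924 / (697.0004 × 1.189190) = 24.21971.

24.22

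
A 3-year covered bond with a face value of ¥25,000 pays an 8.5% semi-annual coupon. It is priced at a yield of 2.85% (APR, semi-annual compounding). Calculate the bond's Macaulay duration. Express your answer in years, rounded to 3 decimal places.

2.734 years

Periodic yield y = 0.01425. Discount each cash flow and weight by its period:
  t   CF        PV=CF/(1+0.01425)^t    t·PV
  1     1,062.50     1,047.5721     1,047.5721
  2     1,062.50     1,032.8539     2,065.7079
  3     1,062.50     1,018.3425     3,055.0276
  4     1,062.50     1,004.0350     4,016.1402
  5     1,062.50       989.9286     4,949.6428
  6    26,062.50    23,941.2033   143,647.2196
  Σ                 29,033.9355   158,781.3103
Price P = Σ PV = 29,033.9355.
Macaulay duration = Σ(t·PV) / P = 158,781.3103 / 29,033.9355 = 5.46882 half-year periods.
In years: 5.46882 / 2 = 2.73441 years.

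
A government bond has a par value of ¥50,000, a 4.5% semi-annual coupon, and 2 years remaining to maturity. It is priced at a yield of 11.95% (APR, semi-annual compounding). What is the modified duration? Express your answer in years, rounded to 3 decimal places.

Periodic yield y = 0.05975. First find Macaulay duration:
  t   CF        PV=CF/(1+0.05975)^t    t·PV
  1     1,125.00     1,061.5711     1,061.5711
  2     1,125.00     1,001.7184     2,003.4369
  3     1,125.00       945.2403     2,835.7210
  4    51,125.00    40,534.0146   162,136.0586
  Σ                 43,542.5446   168,036.7876
P = 43,542.5446; Macaulay duration = 168,036.7876 / 43,542.5446 = 3.85914 half-year periods = 1.92957 years.
Modified duration = D_Mac / (1 + y) = 1.92957 / 1.05975 = 1.82078 years.

1.821 years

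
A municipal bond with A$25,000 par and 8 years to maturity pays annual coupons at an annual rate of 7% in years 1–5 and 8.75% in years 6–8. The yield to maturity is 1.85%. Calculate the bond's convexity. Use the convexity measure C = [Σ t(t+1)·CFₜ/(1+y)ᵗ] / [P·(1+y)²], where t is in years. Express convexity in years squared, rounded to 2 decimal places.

With y = 0.0185:
  t   CF        PV=CF/(1+0.0185)^t    t·PV        t(t+1)·PV
  1     1,750.00     1,718.2131     1,718.2131       3,436.4261
  2     1,750.00     1,687.0035     3,374.0070      10,122.0210
  3     1,750.00     1,656.3608     4,969.0825      19,876.3298
  4     1,750.00     1,626.2747     6,505.0989      32,525.4947
  5     1,750.00     1,596.7351     7,983.6757      47,902.0541
  6     2,187.50     1,959.6651    11,757.9907      82,305.9348
  7     2,187.50     1,924.0698    13,468.4888     107,747.9101
  8    27,187.50    23,479.0763   187,832.6106   1,690,493.4954
  Σ                 35,647.3985   237,609.1672   1,994,409.6660
P = 35,647.3985.
Convexity = Σ t(t+1)·PV / [P·(1+y)²] = 1,994,409.6660 / (35,647.3985 × 1.037342) = 53.93423.

53.93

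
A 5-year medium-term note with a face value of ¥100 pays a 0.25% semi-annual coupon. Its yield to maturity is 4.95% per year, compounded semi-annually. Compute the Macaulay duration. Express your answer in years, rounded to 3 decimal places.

Periodic yield y = 0.02475. Discount each cash flow and weight by its period:
  t   CF        PV=CF/(1+0.02475)^t    t·PV
  1        0.125         0.1220         0.1220
  2        0.125         0.1190         0.2381
  3        0.125         0.1162         0.3485
  4        0.125         0.1134         0.4534
  5        0.125         0.1106         0.5531
  6        0.125         0.1079         0.6477
  7        0.125         0.1053         0.7374
  8        0.125         0.1028         0.8223
  9        0.125         0.1003         0.9028
  10     100.125        78.4085       784.0852
  Σ                     79.4061       788.9104
Price P = Σ PV = 79.4061.
Macaulay duration = Σ(t·PV) / P = 788.9104 / 79.4061 = 9.93514 half-year periods.
In years: 9.93514 / 2 = 4.96757 years.

4.968 years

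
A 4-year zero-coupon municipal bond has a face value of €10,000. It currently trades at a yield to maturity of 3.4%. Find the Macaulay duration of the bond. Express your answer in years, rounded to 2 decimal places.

A zero-coupon bond has a single cash flow at maturity, so its Macaulay duration equals its maturity: 4 years.

4.00 years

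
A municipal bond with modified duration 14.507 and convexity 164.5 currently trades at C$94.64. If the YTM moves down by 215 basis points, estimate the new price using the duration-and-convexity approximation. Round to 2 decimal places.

C$127.76

Duration effect: -D_mod·Δy = -14.507 × (-0.0215) = +0.3119005
Convexity effect: ½·C·(Δy)² = 0.5 × 164.5 × (-0.0215)² = +0.0380200625
ΔP/P ≈ +0.3119005 + 0.0380200625 = +0.3499205625
New price ≈ 94.64 × (1 + 0.3499205625) = 127.756482035.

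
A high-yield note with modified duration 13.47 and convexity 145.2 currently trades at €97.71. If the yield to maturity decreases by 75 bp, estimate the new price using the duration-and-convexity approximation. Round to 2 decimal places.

€107.98

Duration effect: -D_mod·Δy = -13.47 × (-0.0075) = +0.101025
Convexity effect: ½·C·(Δy)² = 0.5 × 145.2 × (-0.0075)² = +0.00408375
ΔP/P ≈ +0.101025 + 0.00408375 = +0.10510875
New price ≈ 97.71 × (1 + 0.10510875) = 107.9801759625.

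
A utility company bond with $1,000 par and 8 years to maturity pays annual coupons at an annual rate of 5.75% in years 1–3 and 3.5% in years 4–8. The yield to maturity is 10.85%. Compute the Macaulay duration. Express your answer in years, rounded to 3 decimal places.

Periodic yield y = 0.1085. Discount each cash flow and weight by its year:
  t   CF        PV=CF/(1+0.1085)^t    t·PV
  1        57.50        51.8719        51.8719
  2        57.50        46.7947        93.5894
  3        57.50        42.2144       126.6432
  4        35.00        23.1806        92.7225
  5        35.00        20.9117       104.5586
  6        35.00        18.8649       113.1892
  7        35.00        17.0184       119.1286
  8     1,035.00       453.9989     3,631.9909
  Σ                    674.8554     4,333.6944
Price P = Σ PV = 674.8554.
Macaulay duration = Σ(t·PV) / P = 4,333.6944 / 674.8554 = 6.42166 years.

6.422 years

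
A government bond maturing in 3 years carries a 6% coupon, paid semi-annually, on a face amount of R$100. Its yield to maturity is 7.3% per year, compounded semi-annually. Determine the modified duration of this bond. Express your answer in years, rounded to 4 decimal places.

2.6874 years

Periodic yield y = 0.0365. First find Macaulay duration:
  t   CF        PV=CF/(1+0.0365)^t    t·PV
  1         3.00         2.8944         2.8944
  2         3.00         2.7924         5.5849
  3         3.00         2.6941         8.0823
  4         3.00         2.5992        10.3969
  5         3.00         2.5077        12.5385
  6       103.00        83.0656       498.3938
  Σ                     96.5534       537.8907
P = 96.5534; Macaulay duration = 537.8907 / 96.5534 = 5.57091 half-year periods = 2.78546 years.
Modified duration = D_Mac / (1 + y) = 2.78546 / 1.0365 = 2.68737 years.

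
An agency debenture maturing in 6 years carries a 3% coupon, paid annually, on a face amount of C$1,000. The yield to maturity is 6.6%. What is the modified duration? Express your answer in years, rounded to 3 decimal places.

5.187 years

Periodic yield y = 0.066. First find Macaulay duration:
  t   CF        PV=CF/(1+0.066)^t    t·PV
  1        30.00        28.1426        28.1426
  2        30.00        26.4002        52.8004
  3        30.00        24.7656        74.2969
  4        30.00        23.2323        92.9292
  5        30.00        21.7939       108.9696
  6     1,030.00       701.9303     4,211.5819
  Σ                    826.2649     4,568.7206
P = 826.2649; Macaulay duration = 4,568.7206 / 826.2649 = 5.52937 years.
Modified duration = D_Mac / (1 + y) = 5.52937 / 1.066 = 5.18702 years.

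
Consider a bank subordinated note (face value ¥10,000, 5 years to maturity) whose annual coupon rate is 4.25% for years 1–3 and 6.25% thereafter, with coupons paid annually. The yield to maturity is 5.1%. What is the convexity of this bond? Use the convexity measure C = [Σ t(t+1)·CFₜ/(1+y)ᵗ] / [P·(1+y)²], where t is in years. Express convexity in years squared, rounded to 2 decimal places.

With y = 0.051:
  t   CF        PV=CF/(1+0.051)^t    t·PV        t(t+1)·PV
  1       425.00       404.3768       404.3768         808.7536
  2       425.00       384.7543       769.5086       2,308.5259
  3       425.00       366.0840     1,098.2521       4,393.0083
  4       625.00       512.2349     2,048.9395      10,244.6977
  5    10,625.00     8,285.4358    41,427.1792     248,563.0752
  Σ                  9,952.8859    45,748.2562     266,318.0607
P = 9,952.8859.
Convexity = Σ t(t+1)·PV / [P·(1+y)²] = 266,318.0607 / (9,952.8859 × 1.104601) = 24.22402.

24.22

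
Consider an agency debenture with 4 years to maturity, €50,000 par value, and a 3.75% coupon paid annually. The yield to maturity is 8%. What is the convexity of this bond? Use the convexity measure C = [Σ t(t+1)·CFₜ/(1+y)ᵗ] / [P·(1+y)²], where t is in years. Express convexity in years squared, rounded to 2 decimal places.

With y = 0.08:
  t   CF        PV=CF/(1+0.08)^t    t·PV        t(t+1)·PV
  1     1,875.00     1,736.1111     1,736.1111       3,472.2222
  2     1,875.00     1,607.5103     3,215.0206       9,645.0617
  3     1,875.00     1,488.4355     4,465.3064      17,861.2254
  4    51,875.00    38,129.6736   152,518.6945     762,593.4723
  Σ                 42,961.7305   161,935.1325     793,571.9816
P = 42,961.7305.
Convexity = Σ t(t+1)·PV / [P·(1+y)²] = 793,571.9816 / (42,961.7305 × 1.166400) = 15.83642.

15.84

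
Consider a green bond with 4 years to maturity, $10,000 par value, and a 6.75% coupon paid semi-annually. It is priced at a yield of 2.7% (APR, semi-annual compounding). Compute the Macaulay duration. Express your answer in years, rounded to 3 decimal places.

3.606 years

Periodic yield y = 0.0135. Discount each cash flow and weight by its period:
  t   CF        PV=CF/(1+0.0135)^t    t·PV
  1       337.50       333.0044       333.0044
  2       337.50       328.5688       657.1375
  3       337.50       324.1922       972.5765
  4       337.50       319.8739     1,279.4955
  5       337.50       315.6131     1,578.0655
  6       337.50       311.4091     1,868.4544
  7       337.50       307.2610     2,150.8273
  8    10,337.50     9,285.9320    74,287.4559
  Σ                 11,525.8544    83,127.0170
Price P = Σ PV = 11,525.8544.
Macaulay duration = Σ(t·PV) / P = 83,127.0170 / 11,525.8544 = 7.21222 half-year periods.
In years: 7.21222 / 2 = 3.60611 years.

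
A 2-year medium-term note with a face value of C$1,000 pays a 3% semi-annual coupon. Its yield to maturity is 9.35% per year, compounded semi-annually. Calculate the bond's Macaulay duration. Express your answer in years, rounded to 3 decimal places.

1.953 years

Periodic yield y = 0.04675. Discount each cash flow and weight by its period:
  t   CF        PV=CF/(1+0.04675)^t    t·PV
  1        15.00        14.3301        14.3301
  2        15.00        13.6901        27.3801
  3        15.00        13.0786        39.2359
  4     1,015.00       845.4621     3,381.8486
  Σ                    886.5609     3,462.7946
Price P = Σ PV = 886.5609.
Macaulay duration = Σ(t·PV) / P = 3,462.7946 / 886.5609 = 3.90587 half-year periods.
In years: 3.90587 / 2 = 1.95294 years.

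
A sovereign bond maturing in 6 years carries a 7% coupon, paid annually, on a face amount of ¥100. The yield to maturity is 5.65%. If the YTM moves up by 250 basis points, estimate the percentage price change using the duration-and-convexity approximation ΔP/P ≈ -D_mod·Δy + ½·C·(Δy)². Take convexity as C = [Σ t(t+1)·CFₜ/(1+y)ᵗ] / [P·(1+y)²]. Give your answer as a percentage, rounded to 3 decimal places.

With y = 0.0565:
  t   CF        PV=CF/(1+0.0565)^t    t·PV        t(t+1)·PV
  1         7.00         6.6257         6.6257          13.2513
  2         7.00         6.2713        12.5426          37.6279
  3         7.00         5.9359        17.8078          71.2313
  4         7.00         5.6185        22.4740         112.3699
  5         7.00         5.3180        26.5901         159.5408
  6       107.00        76.9426       461.6555       3,231.5885
  Σ                    106.7120       547.6957       3,625.6098
P = 106.7120; D_Mac = 5.13247 yrs; D_mod = 4.85799 yrs; C = 30.43888.
Duration effect: -4.85799 × (+0.025) = -0.121450
Convexity effect: 0.5 × 30.43888 × (0.025)² = +0.0095122
ΔP/P ≈ -0.121450 + 0.0095122 = -0.111938 = -11.1938%.

-11.194%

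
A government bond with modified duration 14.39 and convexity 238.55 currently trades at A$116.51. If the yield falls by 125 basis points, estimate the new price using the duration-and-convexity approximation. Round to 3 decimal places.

A$139.639

Duration effect: -D_mod·Δy = -14.39 × (-0.0125) = +0.179875
Convexity effect: ½·C·(Δy)² = 0.5 × 238.55 × (-0.0125)² = +0.01863671875
ΔP/P ≈ +0.179875 + 0.01863671875 = +0.19851171875
New price ≈ 116.51 × (1 + 0.19851171875) = 139.6386003515625.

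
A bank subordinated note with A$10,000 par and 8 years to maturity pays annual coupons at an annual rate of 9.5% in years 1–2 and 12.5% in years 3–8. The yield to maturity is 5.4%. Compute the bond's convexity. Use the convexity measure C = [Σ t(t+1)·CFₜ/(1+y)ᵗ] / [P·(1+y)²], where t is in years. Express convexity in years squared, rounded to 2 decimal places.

With y = 0.054:
  t   CF        PV=CF/(1+0.054)^t    t·PV        t(t+1)·PV
  1       950.00       901.3283       901.3283       1,802.6565
  2       950.00       855.1502     1,710.3003       5,130.9010
  3     1,250.00     1,067.5499     3,202.6497      12,810.5987
  4     1,250.00     1,012.8557     4,051.4227      20,257.1137
  5     1,250.00       960.9636     4,804.8182      28,828.9094
  6     1,250.00       911.7302     5,470.3813      38,292.6690
  7     1,250.00       865.0192     6,055.1343      48,441.0740
  8    11,250.00     7,386.3118    59,090.4942     531,814.4481
  Σ                 13,960.9088    85,286.5290     687,378.3705
P = 13,960.9088.
Convexity = Σ t(t+1)·PV / [P·(1+y)²] = 687,378.3705 / (13,960.9088 × 1.110916) = 44.32012.

44.32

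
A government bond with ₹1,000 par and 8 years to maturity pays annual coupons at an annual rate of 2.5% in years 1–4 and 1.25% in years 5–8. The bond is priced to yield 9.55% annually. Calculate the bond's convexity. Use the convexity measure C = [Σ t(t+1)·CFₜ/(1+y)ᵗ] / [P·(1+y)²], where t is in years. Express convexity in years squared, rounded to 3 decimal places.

With y = 0.0955:
  t   CF        PV=CF/(1+0.0955)^t    t·PV        t(t+1)·PV
  1        25.00        22.8206        22.8206          45.6413
  2        25.00        20.8312        41.6625         124.9875
  3        25.00        19.0153        57.0459         228.1834
  4        25.00        17.3576        69.4305         347.1526
  5        12.50         7.9222        39.6112         237.6673
  6        12.50         7.2316        43.3897         303.7281
  7        12.50         6.6012        46.2084         369.6676
  8     1,012.50       488.0856     3,904.6846      35,142.1617
  Σ                    589.8654     4,224.8535      36,799.1895
P = 589.8654.
Convexity = Σ t(t+1)·PV / [P·(1+y)²] = 36,799.1895 / (589.8654 × 1.200120) = 51.98290.

51.983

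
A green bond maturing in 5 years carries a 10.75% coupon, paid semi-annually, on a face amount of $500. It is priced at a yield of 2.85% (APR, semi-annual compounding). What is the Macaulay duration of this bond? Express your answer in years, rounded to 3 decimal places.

4.159 years

Periodic yield y = 0.01425. Discount each cash flow and weight by its period:
  t   CF        PV=CF/(1+0.01425)^t    t·PV
  1       26.875        26.4974        26.4974
  2       26.875        26.1251        52.2503
  3       26.875        25.7581        77.2742
  4       26.875        25.3962       101.5847
  5       26.875        25.0394       125.1968
  6       26.875        24.6876       148.1254
  7       26.875        24.3407       170.3850
  8       26.875        23.9987       191.9899
  9       26.875        23.6616       212.9540
  10     526.875       457.3592     4,573.5921
  Σ                    682.8640     5,679.8499
Price P = Σ PV = 682.8640.
Macaulay duration = Σ(t·PV) / P = 5,679.8499 / 682.8640 = 8.31769 half-year periods.
In years: 8.31769 / 2 = 4.15884 years.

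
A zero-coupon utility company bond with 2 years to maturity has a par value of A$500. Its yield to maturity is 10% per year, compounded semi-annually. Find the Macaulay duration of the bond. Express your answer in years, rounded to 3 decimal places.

A zero-coupon bond has a single cash flow at maturity, so its Macaulay duration equals its maturity: 2 years.
(Equivalently: 4 semi-annual periods ÷ 2 = 2 years.)

2.000 years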